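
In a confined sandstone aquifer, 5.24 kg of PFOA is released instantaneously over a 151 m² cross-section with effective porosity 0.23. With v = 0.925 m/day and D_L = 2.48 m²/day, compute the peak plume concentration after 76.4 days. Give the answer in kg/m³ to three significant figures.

The peak of an instantaneous 1D plume sits at x = vt; there the Gaussian factor is 1 and C_max = M/(n_e·A·√(4πDt)), where n_e·A is the pore area the mass is dissolved in.
√(4πDt) = √(4π × 2.48 × 76.4) = 48.80 m, so C_max = 5.24/(0.23 × 151 × 48.80) = 0.00309 kg/m³.

0.00309 kg/m³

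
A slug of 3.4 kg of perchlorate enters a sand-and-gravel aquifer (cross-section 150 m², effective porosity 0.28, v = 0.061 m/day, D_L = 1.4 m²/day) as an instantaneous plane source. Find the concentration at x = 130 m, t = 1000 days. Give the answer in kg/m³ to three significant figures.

For an instantaneous plane source, C(x,t) = M/(n_e·A·√(4πDt)) · exp(−(x−vt)²/(4Dt)), with n_e·A the pore (flow) area.
Plume center vt = 0.061 × 1000 = 61 m, so the well at 130 m is 69 m downgradient of the peak.
√(4πDt) = 132.6 m, giving peak height M/(n_e·A·√(4πDt)) = 3.4/(0.28 × 150 × 132.6) = 0.0006105 kg/m³.
(x−vt)²/(4Dt) = (69)²/(4 × 1.4 × 1000) = 0.8502; exp(−0.8502) = 0.4273.
C = 0.0006105 × 0.4273 = 0.000261 kg/m³.

0.000261 kg/m³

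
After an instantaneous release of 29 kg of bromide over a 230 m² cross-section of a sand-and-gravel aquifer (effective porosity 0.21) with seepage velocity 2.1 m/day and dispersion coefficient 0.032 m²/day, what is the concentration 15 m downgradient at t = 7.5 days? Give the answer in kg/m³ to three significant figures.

0.192 kg/m³

For an instantaneous plane source, C(x,t) = M/(n_e·A·√(4πDt)) · exp(−(x−vt)²/(4Dt)), with n_e·A the pore (flow) area.
Plume center vt = 2.1 × 7.5 = 15.75 m, so the well at 15 m is 0.75 m upgradient of the peak.
√(4πDt) = 1.737 m, giving peak height M/(n_e·A·√(4πDt)) = 29/(0.21 × 230 × 1.737) = 0.3457 kg/m³.
(x−vt)²/(4Dt) = (-0.75)²/(4 × 0.032 × 7.5) = 0.5859; exp(−0.5859) = 0.5566.
C = 0.3457 × 0.5566 = 0.192 kg/m³.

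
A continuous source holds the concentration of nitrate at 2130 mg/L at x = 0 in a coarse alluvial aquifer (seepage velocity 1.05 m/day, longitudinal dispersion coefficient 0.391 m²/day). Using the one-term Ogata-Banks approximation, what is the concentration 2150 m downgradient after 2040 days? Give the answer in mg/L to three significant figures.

896 mg/L

For a continuous step input, C/C₀ ≈ ½·erfc((x−vt)/(2√(Dt))).
vt = 1.05 × 2040 = 2142 m and 2√(Dt) = 2√(0.391 × 2040) = 56.49 m.
Argument (x−vt)/(2√(Dt)) = (2150 − 2142)/56.49 = 0.1416; ½·erfc(0.1416) = 0.4206.
C = 2130 × 0.4206 = 896 mg/L.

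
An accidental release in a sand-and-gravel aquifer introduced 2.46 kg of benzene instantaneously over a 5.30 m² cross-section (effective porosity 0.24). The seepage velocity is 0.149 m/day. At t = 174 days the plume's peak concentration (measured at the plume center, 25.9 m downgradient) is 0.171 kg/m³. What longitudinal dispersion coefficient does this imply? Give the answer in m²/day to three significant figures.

At the plume center C_max = M/(n_e·A·√(4πDt)), so D = M²/(4πt·(n_e·A·C_max)²).
n_e·A·C_max = 0.24 × 5.30 × 0.171 = 0.2175 kg/m.
D = 2.46²/(4π × 174 × 0.2175²) = 0.0585 m²/day.

0.0585 m²/day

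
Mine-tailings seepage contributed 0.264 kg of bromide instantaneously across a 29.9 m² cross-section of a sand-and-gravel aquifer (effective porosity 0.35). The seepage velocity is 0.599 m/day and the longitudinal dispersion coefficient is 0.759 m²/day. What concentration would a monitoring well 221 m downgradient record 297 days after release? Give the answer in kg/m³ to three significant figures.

6.04e-05 kg/m³

For an instantaneous plane source, C(x,t) = M/(n_e·A·√(4πDt)) · exp(−(x−vt)²/(4Dt)), with n_e·A the pore (flow) area.
Plume center vt = 0.599 × 297 = 177.903 m, so the well at 221 m is 43.097 m downgradient of the peak.
√(4πDt) = 53.22 m, giving peak height M/(n_e·A·√(4πDt)) = 0.264/(0.35 × 29.9 × 53.22) = 0.0004740 kg/m³.
(x−vt)²/(4Dt) = (43.097)²/(4 × 0.759 × 297) = 2.060; exp(−2.060) = 0.1275.
C = 0.0004740 × 0.1275 = 6.04e-05 kg/m³.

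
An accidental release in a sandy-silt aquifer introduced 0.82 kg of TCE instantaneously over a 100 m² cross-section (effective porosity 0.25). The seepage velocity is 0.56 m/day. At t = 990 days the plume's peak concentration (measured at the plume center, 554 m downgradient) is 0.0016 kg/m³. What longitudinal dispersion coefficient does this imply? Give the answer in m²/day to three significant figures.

At the plume center C_max = M/(n_e·A·√(4πDt)), so D = M²/(4πt·(n_e·A·C_max)²).
n_e·A·C_max = 0.25 × 100 × 0.0016 = 0.04000 kg/m.
D = 0.82²/(4π × 990 × 0.04000²) = 0.0338 m²/day.

0.0338 m²/day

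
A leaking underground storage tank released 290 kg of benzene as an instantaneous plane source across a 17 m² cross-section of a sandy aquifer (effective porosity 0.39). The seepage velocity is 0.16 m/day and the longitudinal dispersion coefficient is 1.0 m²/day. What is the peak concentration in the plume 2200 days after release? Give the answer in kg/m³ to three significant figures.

0.263 kg/m³

The peak of an instantaneous 1D plume sits at x = vt; there the Gaussian factor is 1 and C_max = M/(n_e·A·√(4πDt)), where n_e·A is the pore area the mass is dissolved in.
√(4πDt) = √(4π × 1.0 × 2200) = 166.3 m, so C_max = 290/(0.39 × 17 × 166.3) = 0.263 kg/m³.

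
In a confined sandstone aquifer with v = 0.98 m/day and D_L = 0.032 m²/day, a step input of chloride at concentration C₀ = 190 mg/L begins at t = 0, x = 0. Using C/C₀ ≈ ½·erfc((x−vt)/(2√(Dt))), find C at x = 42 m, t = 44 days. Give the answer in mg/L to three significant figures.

142 mg/L

For a continuous step input, C/C₀ ≈ ½·erfc((x−vt)/(2√(Dt))).
vt = 0.98 × 44 = 43.12 m and 2√(Dt) = 2√(0.032 × 44) = 2.373 m.
Argument (x−vt)/(2√(Dt)) = (42 − 43.12)/2.373 = -0.4720; ½·erfc(-0.4720) = 0.7478.
C = 190 × 0.7478 = 142 mg/L.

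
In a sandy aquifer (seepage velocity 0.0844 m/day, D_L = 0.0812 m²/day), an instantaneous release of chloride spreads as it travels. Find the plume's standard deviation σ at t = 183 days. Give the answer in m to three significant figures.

5.45 m

Dispersive spreading gives a Gaussian with σ² = 2Dt; advection only shifts the center.
σ = √(2 × 0.0812 × 183) = 5.45 m.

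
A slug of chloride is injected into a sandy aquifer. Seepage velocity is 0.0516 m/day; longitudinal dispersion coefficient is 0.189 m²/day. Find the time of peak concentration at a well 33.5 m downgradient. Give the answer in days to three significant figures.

582 days

For the 1D instantaneous-source solution, setting ∂C/∂t = 0 at fixed x gives v²t² + 2Dt − x² = 0, so t = (√(D² + v²x²) − D)/v².
√(D² + v²x²) = √(0.189² + 0.0516² × 33.5²) = 1.739; v² = 0.00266256.
t = (1.739 − 0.189)/0.00266256 = 582 days (vs. the pure-advection estimate x/v = 649 d).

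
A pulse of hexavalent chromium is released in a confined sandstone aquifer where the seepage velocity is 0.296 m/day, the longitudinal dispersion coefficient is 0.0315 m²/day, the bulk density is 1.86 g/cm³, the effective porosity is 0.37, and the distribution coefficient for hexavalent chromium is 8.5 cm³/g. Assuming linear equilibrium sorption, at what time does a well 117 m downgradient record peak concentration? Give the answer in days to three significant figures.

Retardation factor R = 1 + ρ_b·K_d/n = 1 + 1.86 × 8.5/0.37 = 43.73.
Sorption retards both mechanisms: v_R = v/R = 0.006769 m/day, D_R = D/R = 0.0007203 m²/day.
Peak time from v_R²t² + 2D_R t − x² = 0: t = (√(D_R² + v_R²x²) − D_R)/v_R².
√(D_R² + v_R²x²) = √(0.0007203² + 0.006769² × 117²) = 0.7920; v_R² = 4.582e-05.
t = (0.7920 − 0.0007203)/4.582e-05 = 17300 days.

17300 days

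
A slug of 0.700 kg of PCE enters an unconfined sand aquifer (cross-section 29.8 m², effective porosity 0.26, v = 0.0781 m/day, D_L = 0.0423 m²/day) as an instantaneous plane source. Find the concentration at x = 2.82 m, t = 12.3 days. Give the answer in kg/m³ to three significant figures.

0.00671 kg/m³

For an instantaneous plane source, C(x,t) = M/(n_e·A·√(4πDt)) · exp(−(x−vt)²/(4Dt)), with n_e·A the pore (flow) area.
Plume center vt = 0.0781 × 12.3 = 0.96063 m, so the well at 2.82 m is 1.85937 m downgradient of the peak.
√(4πDt) = 2.557 m, giving peak height M/(n_e·A·√(4πDt)) = 0.700/(0.26 × 29.8 × 2.557) = 0.03533 kg/m³.
(x−vt)²/(4Dt) = (1.85937)²/(4 × 0.0423 × 12.3) = 1.661; exp(−1.661) = 0.1899.
C = 0.03533 × 0.1899 = 0.00671 kg/m³.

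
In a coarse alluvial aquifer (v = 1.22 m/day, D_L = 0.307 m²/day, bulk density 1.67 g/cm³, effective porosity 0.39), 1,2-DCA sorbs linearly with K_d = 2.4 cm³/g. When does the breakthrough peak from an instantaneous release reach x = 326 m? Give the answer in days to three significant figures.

3010 days

Retardation factor R = 1 + ρ_b·K_d/n = 1 + 1.67 × 2.4/0.39 = 11.28.
Sorption retards both mechanisms: v_R = v/R = 0.1082 m/day, D_R = D/R = 0.02722 m²/day.
Peak time from v_R²t² + 2D_R t − x² = 0: t = (√(D_R² + v_R²x²) − D_R)/v_R².
√(D_R² + v_R²x²) = √(0.02722² + 0.1082² × 326²) = 35.27; v_R² = 0.01171.
t = (35.27 − 0.02722)/0.01171 = 3010 days.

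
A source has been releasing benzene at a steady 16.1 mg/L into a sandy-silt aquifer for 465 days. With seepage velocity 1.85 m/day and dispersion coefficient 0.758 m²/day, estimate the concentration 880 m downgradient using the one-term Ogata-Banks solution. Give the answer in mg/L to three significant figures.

For a continuous step input, C/C₀ ≈ ½·erfc((x−vt)/(2√(Dt))).
vt = 1.85 × 465 = 860.25 m and 2√(Dt) = 2√(0.758 × 465) = 37.55 m.
Argument (x−vt)/(2√(Dt)) = (880 − 860.25)/37.55 = 0.5260; ½·erfc(0.5260) = 0.2285.
C = 16.1 × 0.2285 = 3.68 mg/L.

3.68 mg/L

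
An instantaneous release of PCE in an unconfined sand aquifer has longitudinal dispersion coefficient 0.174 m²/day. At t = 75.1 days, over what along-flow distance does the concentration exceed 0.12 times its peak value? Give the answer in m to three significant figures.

21.1 m

The plume is Gaussian with σ = √(2Dt) = √(2 × 0.174 × 75.1) = 5.112 m.
C/C_peak = exp(−Δx²/(2σ²)) = 0.12 ⇒ Δx = σ·√(−2 ln 0.12) = 5.112 × 2.059 = 10.53 m.
Width = 2Δx = 21.1 m.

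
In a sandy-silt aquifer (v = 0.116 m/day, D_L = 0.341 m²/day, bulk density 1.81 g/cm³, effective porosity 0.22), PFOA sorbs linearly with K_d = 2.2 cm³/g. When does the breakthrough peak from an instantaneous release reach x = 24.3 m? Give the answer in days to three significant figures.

Retardation factor R = 1 + ρ_b·K_d/n = 1 + 1.81 × 2.2/0.22 = 19.10.
Sorption retards both mechanisms: v_R = v/R = 0.006073 m/day, D_R = D/R = 0.01785 m²/day.
Peak time from v_R²t² + 2D_R t − x² = 0: t = (√(D_R² + v_R²x²) − D_R)/v_R².
√(D_R² + v_R²x²) = √(0.01785² + 0.006073² × 24.3²) = 0.1486; v_R² = 3.688e-05.
t = (0.1486 − 0.01785)/3.688e-05 = 3550 days.

3550 days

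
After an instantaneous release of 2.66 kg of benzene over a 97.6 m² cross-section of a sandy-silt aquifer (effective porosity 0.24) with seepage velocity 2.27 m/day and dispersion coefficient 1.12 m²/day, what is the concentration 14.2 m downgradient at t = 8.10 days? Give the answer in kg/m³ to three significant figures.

0.00656 kg/m³

For an instantaneous plane source, C(x,t) = M/(n_e·A·√(4πDt)) · exp(−(x−vt)²/(4Dt)), with n_e·A the pore (flow) area.
Plume center vt = 2.27 × 8.10 = 18.387 m, so the well at 14.2 m is 4.187 m upgradient of the peak.
√(4πDt) = 10.68 m, giving peak height M/(n_e·A·√(4πDt)) = 2.66/(0.24 × 97.6 × 10.68) = 0.01063 kg/m³.
(x−vt)²/(4Dt) = (-4.187)²/(4 × 1.12 × 8.10) = 0.4831; exp(−0.4831) = 0.6169.
C = 0.01063 × 0.6169 = 0.00656 kg/m³.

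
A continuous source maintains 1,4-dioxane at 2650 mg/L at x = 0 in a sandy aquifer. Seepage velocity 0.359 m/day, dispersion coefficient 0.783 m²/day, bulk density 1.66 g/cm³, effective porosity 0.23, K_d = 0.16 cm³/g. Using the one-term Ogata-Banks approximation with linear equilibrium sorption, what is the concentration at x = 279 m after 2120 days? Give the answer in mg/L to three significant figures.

2570 mg/L

Retardation factor R = 1 + ρ_b·K_d/n = 1 + 1.66 × 0.16/0.23 = 2.155.
Sorption retards both mechanisms: v_R = v/R = 0.1666 m/day, D_R = D/R = 0.3633 m²/day.
v_R·t = 0.1666 × 2120 = 353.192 m; 2√(D_R t) = 55.50 m; argument = (279 − 353.192)/55.50 = -1.337.
C = C₀ × ½·erfc(-1.337) = 2650 × 0.9707 = 2570 mg/L.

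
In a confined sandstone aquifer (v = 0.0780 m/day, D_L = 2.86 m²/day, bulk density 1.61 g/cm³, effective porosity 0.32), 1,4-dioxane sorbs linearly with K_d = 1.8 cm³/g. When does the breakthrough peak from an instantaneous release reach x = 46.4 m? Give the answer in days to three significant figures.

Retardation factor R = 1 + ρ_b·K_d/n = 1 + 1.61 × 1.8/0.32 = 10.06.
Sorption retards both mechanisms: v_R = v/R = 0.007753 m/day, D_R = D/R = 0.2843 m²/day.
Peak time from v_R²t² + 2D_R t − x² = 0: t = (√(D_R² + v_R²x²) − D_R)/v_R².
√(D_R² + v_R²x²) = √(0.2843² + 0.007753² × 46.4²) = 0.4585; v_R² = 6.011e-05.
t = (0.4585 − 0.2843)/6.011e-05 = 2900 days.

2900 days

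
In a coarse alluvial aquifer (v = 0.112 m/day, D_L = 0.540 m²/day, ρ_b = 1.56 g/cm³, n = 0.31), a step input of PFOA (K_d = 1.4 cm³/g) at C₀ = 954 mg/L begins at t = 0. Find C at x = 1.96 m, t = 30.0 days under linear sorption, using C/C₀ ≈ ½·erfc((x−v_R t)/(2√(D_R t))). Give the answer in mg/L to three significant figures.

Retardation factor R = 1 + ρ_b·K_d/n = 1 + 1.56 × 1.4/0.31 = 8.045.
Sorption retards both mechanisms: v_R = v/R = 0.01392 m/day, D_R = D/R = 0.06712 m²/day.
v_R·t = 0.01392 × 30.0 = 0.4176 m; 2√(D_R t) = 2.838 m; argument = (1.96 − 0.4176)/2.838 = 0.5435.
C = C₀ × ½·erfc(0.5435) = 954 × 0.2211 = 211 mg/L.

211 mg/L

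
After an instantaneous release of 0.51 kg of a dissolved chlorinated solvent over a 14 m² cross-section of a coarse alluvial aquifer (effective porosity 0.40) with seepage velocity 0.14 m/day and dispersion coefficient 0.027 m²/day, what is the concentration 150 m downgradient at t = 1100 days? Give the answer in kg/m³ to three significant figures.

For an instantaneous plane source, C(x,t) = M/(n_e·A·√(4πDt)) · exp(−(x−vt)²/(4Dt)), with n_e·A the pore (flow) area.
Plume center vt = 0.14 × 1100 = 154 m, so the well at 150 m is 4 m upgradient of the peak.
√(4πDt) = 19.32 m, giving peak height M/(n_e·A·√(4πDt)) = 0.51/(0.40 × 14 × 19.32) = 0.004714 kg/m³.
(x−vt)²/(4Dt) = (-4)²/(4 × 0.027 × 1100) = 0.1347; exp(−0.1347) = 0.8740.
C = 0.004714 × 0.8740 = 0.00412 kg/m³.

0.00412 kg/m³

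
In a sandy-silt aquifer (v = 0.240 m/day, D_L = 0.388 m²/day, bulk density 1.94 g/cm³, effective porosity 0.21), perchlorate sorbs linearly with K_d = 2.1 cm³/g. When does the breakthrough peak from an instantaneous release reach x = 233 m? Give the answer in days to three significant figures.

Retardation factor R = 1 + ρ_b·K_d/n = 1 + 1.94 × 2.1/0.21 = 20.40.
Sorption retards both mechanisms: v_R = v/R = 0.01176 m/day, D_R = D/R = 0.01902 m²/day.
Peak time from v_R²t² + 2D_R t − x² = 0: t = (√(D_R² + v_R²x²) − D_R)/v_R².
√(D_R² + v_R²x²) = √(0.01902² + 0.01176² × 233²) = 2.740; v_R² = 0.0001383.
t = (2.740 − 0.01902)/0.0001383 = 19700 days.

19700 days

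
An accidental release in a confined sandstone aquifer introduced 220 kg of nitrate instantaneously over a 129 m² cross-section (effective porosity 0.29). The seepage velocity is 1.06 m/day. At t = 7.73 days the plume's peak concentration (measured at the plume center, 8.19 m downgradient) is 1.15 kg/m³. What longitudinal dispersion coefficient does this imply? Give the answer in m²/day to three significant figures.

0.269 m²/day

At the plume center C_max = M/(n_e·A·√(4πDt)), so D = M²/(4πt·(n_e·A·C_max)²).
n_e·A·C_max = 0.29 × 129 × 1.15 = 43.02 kg/m.
D = 220²/(4π × 7.73 × 43.02²) = 0.269 m²/day.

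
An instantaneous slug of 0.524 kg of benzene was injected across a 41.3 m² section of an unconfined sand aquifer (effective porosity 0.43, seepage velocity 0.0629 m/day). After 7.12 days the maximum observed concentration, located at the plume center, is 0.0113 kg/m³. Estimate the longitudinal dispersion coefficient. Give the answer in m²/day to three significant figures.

At the plume center C_max = M/(n_e·A·√(4πDt)), so D = M²/(4πt·(n_e·A·C_max)²).
n_e·A·C_max = 0.43 × 41.3 × 0.0113 = 0.2007 kg/m.
D = 0.524²/(4π × 7.12 × 0.2007²) = 0.0762 m²/day.

0.0762 m²/day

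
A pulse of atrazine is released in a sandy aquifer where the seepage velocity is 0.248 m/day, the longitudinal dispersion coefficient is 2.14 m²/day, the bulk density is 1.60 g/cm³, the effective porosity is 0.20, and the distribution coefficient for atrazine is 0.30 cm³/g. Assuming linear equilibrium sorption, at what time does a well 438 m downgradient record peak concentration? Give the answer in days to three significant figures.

Retardation factor R = 1 + ρ_b·K_d/n = 1 + 1.60 × 0.30/0.20 = 3.400.
Sorption retards both mechanisms: v_R = v/R = 0.07294 m/day, D_R = D/R = 0.6294 m²/day.
Peak time from v_R²t² + 2D_R t − x² = 0: t = (√(D_R² + v_R²x²) − D_R)/v_R².
√(D_R² + v_R²x²) = √(0.6294² + 0.07294² × 438²) = 31.95; v_R² = 0.005320.
t = (31.95 − 0.6294)/0.005320 = 5890 days.

5890 days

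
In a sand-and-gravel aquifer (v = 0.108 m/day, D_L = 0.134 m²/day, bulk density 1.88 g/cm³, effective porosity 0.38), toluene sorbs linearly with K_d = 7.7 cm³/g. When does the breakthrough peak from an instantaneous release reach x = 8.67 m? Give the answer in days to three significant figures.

Retardation factor R = 1 + ρ_b·K_d/n = 1 + 1.88 × 7.7/0.38 = 39.09.
Sorption retards both mechanisms: v_R = v/R = 0.002763 m/day, D_R = D/R = 0.003428 m²/day.
Peak time from v_R²t² + 2D_R t − x² = 0: t = (√(D_R² + v_R²x²) − D_R)/v_R².
√(D_R² + v_R²x²) = √(0.003428² + 0.002763² × 8.67²) = 0.02420; v_R² = 7.634e-06.
t = (0.02420 − 0.003428)/7.634e-06 = 2720 days.

2720 days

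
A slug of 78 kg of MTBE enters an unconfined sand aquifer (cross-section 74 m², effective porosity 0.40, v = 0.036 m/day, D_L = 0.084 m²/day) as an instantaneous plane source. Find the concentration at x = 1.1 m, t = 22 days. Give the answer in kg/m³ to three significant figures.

0.540 kg/m³

For an instantaneous plane source, C(x,t) = M/(n_e·A·√(4πDt)) · exp(−(x−vt)²/(4Dt)), with n_e·A the pore (flow) area.
Plume center vt = 0.036 × 22 = 0.792 m, so the well at 1.1 m is 0.308 m downgradient of the peak.
√(4πDt) = 4.819 m, giving peak height M/(n_e·A·√(4πDt)) = 78/(0.40 × 74 × 4.819) = 0.5468 kg/m³.
(x−vt)²/(4Dt) = (0.308)²/(4 × 0.084 × 22) = 0.01283; exp(−0.01283) = 0.9873.
C = 0.5468 × 0.9873 = 0.540 kg/m³.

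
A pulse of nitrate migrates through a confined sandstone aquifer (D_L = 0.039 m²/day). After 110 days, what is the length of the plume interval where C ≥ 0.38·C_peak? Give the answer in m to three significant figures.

8.15 m

The plume is Gaussian with σ = √(2Dt) = √(2 × 0.039 × 110) = 2.929 m.
C/C_peak = exp(−Δx²/(2σ²)) = 0.38 ⇒ Δx = σ·√(−2 ln 0.38) = 2.929 × 1.391 = 4.074 m.
Width = 2Δx = 8.15 m.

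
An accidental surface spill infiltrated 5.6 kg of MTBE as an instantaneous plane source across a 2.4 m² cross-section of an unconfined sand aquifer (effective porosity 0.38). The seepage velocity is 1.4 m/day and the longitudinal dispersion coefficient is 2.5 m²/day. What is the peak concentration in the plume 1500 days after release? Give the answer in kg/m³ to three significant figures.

The peak of an instantaneous 1D plume sits at x = vt; there the Gaussian factor is 1 and C_max = M/(n_e·A·√(4πDt)), where n_e·A is the pore area the mass is dissolved in.
√(4πDt) = √(4π × 2.5 × 1500) = 217.1 m, so C_max = 5.6/(0.38 × 2.4 × 217.1) = 0.0283 kg/m³.

0.0283 kg/m³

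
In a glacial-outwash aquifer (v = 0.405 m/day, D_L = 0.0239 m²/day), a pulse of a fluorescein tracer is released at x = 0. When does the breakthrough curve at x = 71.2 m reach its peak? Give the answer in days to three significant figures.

For the 1D instantaneous-source solution, setting ∂C/∂t = 0 at fixed x gives v²t² + 2Dt − x² = 0, so t = (√(D² + v²x²) − D)/v².
√(D² + v²x²) = √(0.0239² + 0.405² × 71.2²) = 28.84; v² = 0.164025.
t = (28.84 − 0.0239)/0.164025 = 176 days (vs. the pure-advection estimate x/v = 176 d).

176 days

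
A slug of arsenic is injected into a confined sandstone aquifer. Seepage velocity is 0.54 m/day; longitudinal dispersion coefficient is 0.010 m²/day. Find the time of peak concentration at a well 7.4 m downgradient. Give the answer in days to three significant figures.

13.7 days

For the 1D instantaneous-source solution, setting ∂C/∂t = 0 at fixed x gives v²t² + 2Dt − x² = 0, so t = (√(D² + v²x²) − D)/v².
√(D² + v²x²) = √(0.010² + 0.54² × 7.4²) = 3.996; v² = 0.2916.
t = (3.996 − 0.010)/0.2916 = 13.7 days (vs. the pure-advection estimate x/v = 13.7 d).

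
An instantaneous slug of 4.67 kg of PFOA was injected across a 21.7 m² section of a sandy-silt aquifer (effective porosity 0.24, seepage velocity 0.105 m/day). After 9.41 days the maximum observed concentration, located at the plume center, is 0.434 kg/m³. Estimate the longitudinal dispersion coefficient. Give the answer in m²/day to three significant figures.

0.0361 m²/day

At the plume center C_max = M/(n_e·A·√(4πDt)), so D = M²/(4πt·(n_e·A·C_max)²).
n_e·A·C_max = 0.24 × 21.7 × 0.434 = 2.260 kg/m.
D = 4.67²/(4π × 9.41 × 2.260²) = 0.0361 m²/day.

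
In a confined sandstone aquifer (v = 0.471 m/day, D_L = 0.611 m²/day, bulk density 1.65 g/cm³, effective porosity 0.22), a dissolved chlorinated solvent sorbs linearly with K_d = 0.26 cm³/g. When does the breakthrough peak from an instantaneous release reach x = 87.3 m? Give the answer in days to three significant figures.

Retardation factor R = 1 + ρ_b·K_d/n = 1 + 1.65 × 0.26/0.22 = 2.950.
Sorption retards both mechanisms: v_R = v/R = 0.1597 m/day, D_R = D/R = 0.2071 m²/day.
Peak time from v_R²t² + 2D_R t − x² = 0: t = (√(D_R² + v_R²x²) − D_R)/v_R².
√(D_R² + v_R²x²) = √(0.2071² + 0.1597² × 87.3²) = 13.94; v_R² = 0.02550.
t = (13.94 − 0.2071)/0.02550 = 539 days.

539 days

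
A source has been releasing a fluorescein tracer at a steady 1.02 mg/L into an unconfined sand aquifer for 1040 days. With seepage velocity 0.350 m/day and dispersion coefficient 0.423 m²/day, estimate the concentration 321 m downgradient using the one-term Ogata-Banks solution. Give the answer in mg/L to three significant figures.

0.945 mg/L

For a continuous step input, C/C₀ ≈ ½·erfc((x−vt)/(2√(Dt))).
vt = 0.350 × 1040 = 364 m and 2√(Dt) = 2√(0.423 × 1040) = 41.95 m.
Argument (x−vt)/(2√(Dt)) = (321 − 364)/41.95 = -1.025; ½·erfc(-1.025) = 0.9264.
C = 1.02 × 0.9264 = 0.945 mg/L.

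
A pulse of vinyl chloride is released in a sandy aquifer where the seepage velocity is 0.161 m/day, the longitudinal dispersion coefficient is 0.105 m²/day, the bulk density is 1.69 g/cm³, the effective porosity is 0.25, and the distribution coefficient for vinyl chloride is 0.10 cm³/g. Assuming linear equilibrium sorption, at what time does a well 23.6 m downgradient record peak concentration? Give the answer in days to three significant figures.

Retardation factor R = 1 + ρ_b·K_d/n = 1 + 1.69 × 0.10/0.25 = 1.676.
Sorption retards both mechanisms: v_R = v/R = 0.09606 m/day, D_R = D/R = 0.06265 m²/day.
Peak time from v_R²t² + 2D_R t − x² = 0: t = (√(D_R² + v_R²x²) − D_R)/v_R².
√(D_R² + v_R²x²) = √(0.06265² + 0.09606² × 23.6²) = 2.268; v_R² = 0.009228.
t = (2.268 − 0.06265)/0.009228 = 239 days.

239 days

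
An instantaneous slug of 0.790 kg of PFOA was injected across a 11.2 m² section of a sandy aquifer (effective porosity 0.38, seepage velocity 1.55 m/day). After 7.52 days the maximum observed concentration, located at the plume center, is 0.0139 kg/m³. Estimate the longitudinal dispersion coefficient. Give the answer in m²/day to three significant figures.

1.89 m²/day

At the plume center C_max = M/(n_e·A·√(4πDt)), so D = M²/(4πt·(n_e·A·C_max)²).
n_e·A·C_max = 0.38 × 11.2 × 0.0139 = 0.05916 kg/m.
D = 0.790²/(4π × 7.52 × 0.05916²) = 1.89 m²/day.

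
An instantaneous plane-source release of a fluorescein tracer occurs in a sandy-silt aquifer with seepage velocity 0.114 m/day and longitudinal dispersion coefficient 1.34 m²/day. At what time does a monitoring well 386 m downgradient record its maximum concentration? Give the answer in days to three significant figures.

3280 days

For the 1D instantaneous-source solution, setting ∂C/∂t = 0 at fixed x gives v²t² + 2Dt − x² = 0, so t = (√(D² + v²x²) − D)/v².
√(D² + v²x²) = √(1.34² + 0.114² × 386²) = 44.02; v² = 0.012996.
t = (44.02 − 1.34)/0.012996 = 3280 days (vs. the pure-advection estimate x/v = 3390 d).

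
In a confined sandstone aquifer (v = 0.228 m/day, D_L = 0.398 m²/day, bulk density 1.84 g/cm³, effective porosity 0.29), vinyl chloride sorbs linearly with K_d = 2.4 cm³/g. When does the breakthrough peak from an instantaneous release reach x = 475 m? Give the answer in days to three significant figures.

33700 days

Retardation factor R = 1 + ρ_b·K_d/n = 1 + 1.84 × 2.4/0.29 = 16.23.
Sorption retards both mechanisms: v_R = v/R = 0.01405 m/day, D_R = D/R = 0.02452 m²/day.
Peak time from v_R²t² + 2D_R t − x² = 0: t = (√(D_R² + v_R²x²) − D_R)/v_R².
√(D_R² + v_R²x²) = √(0.02452² + 0.01405² × 475²) = 6.674; v_R² = 0.0001974.
t = (6.674 − 0.02452)/0.0001974 = 33700 days.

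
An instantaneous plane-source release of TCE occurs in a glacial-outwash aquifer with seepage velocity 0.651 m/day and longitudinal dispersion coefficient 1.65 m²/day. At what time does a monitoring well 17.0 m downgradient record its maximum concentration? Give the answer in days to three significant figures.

For the 1D instantaneous-source solution, setting ∂C/∂t = 0 at fixed x gives v²t² + 2Dt − x² = 0, so t = (√(D² + v²x²) − D)/v².
√(D² + v²x²) = √(1.65² + 0.651² × 17.0²) = 11.19; v² = 0.423801.
t = (11.19 − 1.65)/0.423801 = 22.5 days (vs. the pure-advection estimate x/v = 26.1 d).

22.5 days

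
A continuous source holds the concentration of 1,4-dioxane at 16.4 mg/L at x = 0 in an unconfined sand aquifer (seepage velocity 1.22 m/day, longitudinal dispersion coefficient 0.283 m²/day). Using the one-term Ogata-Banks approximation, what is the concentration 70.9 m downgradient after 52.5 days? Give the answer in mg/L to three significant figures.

For a continuous step input, C/C₀ ≈ ½·erfc((x−vt)/(2√(Dt))).
vt = 1.22 × 52.5 = 64.05 m and 2√(Dt) = 2√(0.283 × 52.5) = 7.709 m.
Argument (x−vt)/(2√(Dt)) = (70.9 − 64.05)/7.709 = 0.8886; ½·erfc(0.8886) = 0.1044.
C = 16.4 × 0.1044 = 1.71 mg/L.

1.71 mg/L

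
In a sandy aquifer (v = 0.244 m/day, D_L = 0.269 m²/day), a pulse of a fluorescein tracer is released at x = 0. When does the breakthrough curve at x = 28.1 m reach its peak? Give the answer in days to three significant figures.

111 days

For the 1D instantaneous-source solution, setting ∂C/∂t = 0 at fixed x gives v²t² + 2Dt − x² = 0, so t = (√(D² + v²x²) − D)/v².
√(D² + v²x²) = √(0.269² + 0.244² × 28.1²) = 6.862; v² = 0.059536.
t = (6.862 − 0.269)/0.059536 = 111 days (vs. the pure-advection estimate x/v = 115 d).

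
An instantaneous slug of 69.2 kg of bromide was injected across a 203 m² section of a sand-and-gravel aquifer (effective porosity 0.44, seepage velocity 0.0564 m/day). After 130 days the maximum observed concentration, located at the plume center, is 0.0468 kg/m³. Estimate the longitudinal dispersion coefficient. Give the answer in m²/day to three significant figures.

0.168 m²/day

At the plume center C_max = M/(n_e·A·√(4πDt)), so D = M²/(4πt·(n_e·A·C_max)²).
n_e·A·C_max = 0.44 × 203 × 0.0468 = 4.180 kg/m.
D = 69.2²/(4π × 130 × 4.180²) = 0.168 m²/day.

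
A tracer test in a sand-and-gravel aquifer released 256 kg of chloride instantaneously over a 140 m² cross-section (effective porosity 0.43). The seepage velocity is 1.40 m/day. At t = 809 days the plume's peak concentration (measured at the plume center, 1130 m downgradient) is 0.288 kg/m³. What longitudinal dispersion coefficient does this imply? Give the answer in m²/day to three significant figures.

At the plume center C_max = M/(n_e·A·√(4πDt)), so D = M²/(4πt·(n_e·A·C_max)²).
n_e·A·C_max = 0.43 × 140 × 0.288 = 17.34 kg/m.
D = 256²/(4π × 809 × 17.34²) = 0.0214 m²/day.

0.0214 m²/day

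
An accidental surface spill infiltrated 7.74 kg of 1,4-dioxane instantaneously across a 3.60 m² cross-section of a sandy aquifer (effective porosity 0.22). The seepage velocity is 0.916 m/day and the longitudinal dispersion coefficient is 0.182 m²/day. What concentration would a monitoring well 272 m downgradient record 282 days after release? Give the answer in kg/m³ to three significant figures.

For an instantaneous plane source, C(x,t) = M/(n_e·A·√(4πDt)) · exp(−(x−vt)²/(4Dt)), with n_e·A the pore (flow) area.
Plume center vt = 0.916 × 282 = 258.312 m, so the well at 272 m is 13.688 m downgradient of the peak.
√(4πDt) = 25.40 m, giving peak height M/(n_e·A·√(4πDt)) = 7.74/(0.22 × 3.60 × 25.40) = 0.3848 kg/m³.
(x−vt)²/(4Dt) = (13.688)²/(4 × 0.182 × 282) = 0.9126; exp(−0.9126) = 0.4015.
C = 0.3848 × 0.4015 = 0.154 kg/m³.

0.154 kg/m³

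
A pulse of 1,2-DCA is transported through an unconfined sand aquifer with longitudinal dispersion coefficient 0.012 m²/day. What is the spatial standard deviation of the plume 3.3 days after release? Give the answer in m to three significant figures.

Dispersive spreading gives a Gaussian with σ² = 2Dt; advection only shifts the center.
σ = √(2 × 0.012 × 3.3) = 0.281 m.

0.281 m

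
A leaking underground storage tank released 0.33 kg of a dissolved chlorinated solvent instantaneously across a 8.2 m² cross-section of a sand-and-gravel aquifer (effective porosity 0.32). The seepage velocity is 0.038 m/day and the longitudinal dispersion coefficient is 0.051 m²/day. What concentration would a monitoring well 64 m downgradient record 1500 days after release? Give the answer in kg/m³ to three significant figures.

0.00346 kg/m³

For an instantaneous plane source, C(x,t) = M/(n_e·A·√(4πDt)) · exp(−(x−vt)²/(4Dt)), with n_e·A the pore (flow) area.
Plume center vt = 0.038 × 1500 = 57 m, so the well at 64 m is 7 m downgradient of the peak.
√(4πDt) = 31.01 m, giving peak height M/(n_e·A·√(4πDt)) = 0.33/(0.32 × 8.2 × 31.01) = 0.004056 kg/m³.
(x−vt)²/(4Dt) = (7)²/(4 × 0.051 × 1500) = 0.1601; exp(−0.1601) = 0.8521.
C = 0.004056 × 0.8521 = 0.00346 kg/m³.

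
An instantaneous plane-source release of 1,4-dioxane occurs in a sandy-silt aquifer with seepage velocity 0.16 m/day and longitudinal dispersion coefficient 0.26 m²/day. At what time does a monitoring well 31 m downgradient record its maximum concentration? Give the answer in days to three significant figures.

184 days

For the 1D instantaneous-source solution, setting ∂C/∂t = 0 at fixed x gives v²t² + 2Dt − x² = 0, so t = (√(D² + v²x²) − D)/v².
√(D² + v²x²) = √(0.26² + 0.16² × 31²) = 4.967; v² = 0.0256.
t = (4.967 − 0.26)/0.0256 = 184 days (vs. the pure-advection estimate x/v = 194 d).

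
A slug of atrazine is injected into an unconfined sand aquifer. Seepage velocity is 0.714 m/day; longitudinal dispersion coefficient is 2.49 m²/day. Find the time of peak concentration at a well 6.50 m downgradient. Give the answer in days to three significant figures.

For the 1D instantaneous-source solution, setting ∂C/∂t = 0 at fixed x gives v²t² + 2Dt − x² = 0, so t = (√(D² + v²x²) − D)/v².
√(D² + v²x²) = √(2.49² + 0.714² × 6.50²) = 5.267; v² = 0.509796.
t = (5.267 − 2.49)/0.509796 = 5.45 days (vs. the pure-advection estimate x/v = 9.10 d).

5.45 days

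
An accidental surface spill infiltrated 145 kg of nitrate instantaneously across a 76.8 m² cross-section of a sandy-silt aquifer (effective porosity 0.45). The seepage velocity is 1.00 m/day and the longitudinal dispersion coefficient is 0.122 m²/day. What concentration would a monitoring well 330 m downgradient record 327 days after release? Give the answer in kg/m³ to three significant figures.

For an instantaneous plane source, C(x,t) = M/(n_e·A·√(4πDt)) · exp(−(x−vt)²/(4Dt)), with n_e·A the pore (flow) area.
Plume center vt = 1.00 × 327 = 327 m, so the well at 330 m is 3 m downgradient of the peak.
√(4πDt) = 22.39 m, giving peak height M/(n_e·A·√(4πDt)) = 145/(0.45 × 76.8 × 22.39) = 0.1874 kg/m³.
(x−vt)²/(4Dt) = (3)²/(4 × 0.122 × 327) = 0.05640; exp(−0.05640) = 0.9452.
C = 0.1874 × 0.9452 = 0.177 kg/m³.

0.177 kg/m³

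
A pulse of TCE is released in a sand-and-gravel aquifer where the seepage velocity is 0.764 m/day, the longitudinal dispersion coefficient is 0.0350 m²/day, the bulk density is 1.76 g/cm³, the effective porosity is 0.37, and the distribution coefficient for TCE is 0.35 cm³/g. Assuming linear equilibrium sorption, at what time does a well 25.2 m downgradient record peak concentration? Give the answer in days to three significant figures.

Retardation factor R = 1 + ρ_b·K_d/n = 1 + 1.76 × 0.35/0.37 = 2.665.
Sorption retards both mechanisms: v_R = v/R = 0.2867 m/day, D_R = D/R = 0.01313 m²/day.
Peak time from v_R²t² + 2D_R t − x² = 0: t = (√(D_R² + v_R²x²) − D_R)/v_R².
√(D_R² + v_R²x²) = √(0.01313² + 0.2867² × 25.2²) = 7.225; v_R² = 0.08220.
t = (7.225 − 0.01313)/0.08220 = 87.7 days.

87.7 days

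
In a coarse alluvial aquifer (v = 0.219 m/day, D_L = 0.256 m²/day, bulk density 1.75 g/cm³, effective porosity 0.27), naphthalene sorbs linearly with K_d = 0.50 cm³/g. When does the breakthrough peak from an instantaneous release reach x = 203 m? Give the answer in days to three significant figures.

Retardation factor R = 1 + ρ_b·K_d/n = 1 + 1.75 × 0.50/0.27 = 4.241.
Sorption retards both mechanisms: v_R = v/R = 0.05164 m/day, D_R = D/R = 0.06036 m²/day.
Peak time from v_R²t² + 2D_R t − x² = 0: t = (√(D_R² + v_R²x²) − D_R)/v_R².
√(D_R² + v_R²x²) = √(0.06036² + 0.05164² × 203²) = 10.48; v_R² = 0.002667.
t = (10.48 − 0.06036)/0.002667 = 3910 days.

3910 days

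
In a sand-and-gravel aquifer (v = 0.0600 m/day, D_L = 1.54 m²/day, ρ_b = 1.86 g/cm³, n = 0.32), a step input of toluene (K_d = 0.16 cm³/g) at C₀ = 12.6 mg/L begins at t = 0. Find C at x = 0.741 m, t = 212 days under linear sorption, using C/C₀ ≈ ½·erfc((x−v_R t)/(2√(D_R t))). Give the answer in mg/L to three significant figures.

Retardation factor R = 1 + ρ_b·K_d/n = 1 + 1.86 × 0.16/0.32 = 1.930.
Sorption retards both mechanisms: v_R = v/R = 0.03109 m/day, D_R = D/R = 0.7979 m²/day.
v_R·t = 0.03109 × 212 = 6.59108 m; 2√(D_R t) = 26.01 m; argument = (0.741 − 6.59108)/26.01 = -0.2249.
C = C₀ × ½·erfc(-0.2249) = 12.6 × 0.6248 = 7.87 mg/L.

7.87 mg/L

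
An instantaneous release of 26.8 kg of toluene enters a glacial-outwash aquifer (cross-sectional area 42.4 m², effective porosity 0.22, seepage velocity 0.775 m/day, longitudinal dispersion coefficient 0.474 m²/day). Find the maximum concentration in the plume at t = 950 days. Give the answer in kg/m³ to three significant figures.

The peak of an instantaneous 1D plume sits at x = vt; there the Gaussian factor is 1 and C_max = M/(n_e·A·√(4πDt)), where n_e·A is the pore area the mass is dissolved in.
√(4πDt) = √(4π × 0.474 × 950) = 75.22 m, so C_max = 26.8/(0.22 × 42.4 × 75.22) = 0.0382 kg/m³.

0.0382 kg/m³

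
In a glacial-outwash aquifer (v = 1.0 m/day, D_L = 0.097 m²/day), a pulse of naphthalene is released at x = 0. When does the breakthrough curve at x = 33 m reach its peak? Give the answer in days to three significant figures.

32.9 days

For the 1D instantaneous-source solution, setting ∂C/∂t = 0 at fixed x gives v²t² + 2Dt − x² = 0, so t = (√(D² + v²x²) − D)/v².
√(D² + v²x²) = √(0.097² + 1.0² × 33²) = 33.00; v² = 1.
t = (33.00 − 0.097)/1 = 32.9 days (vs. the pure-advection estimate x/v = 33.0 d).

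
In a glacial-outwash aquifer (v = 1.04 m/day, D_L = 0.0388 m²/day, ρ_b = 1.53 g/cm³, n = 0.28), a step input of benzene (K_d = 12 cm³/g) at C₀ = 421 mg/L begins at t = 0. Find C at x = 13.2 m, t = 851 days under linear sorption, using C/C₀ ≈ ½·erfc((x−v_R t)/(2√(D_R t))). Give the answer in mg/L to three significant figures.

226 mg/L

Retardation factor R = 1 + ρ_b·K_d/n = 1 + 1.53 × 12/0.28 = 66.57.
Sorption retards both mechanisms: v_R = v/R = 0.01562 m/day, D_R = D/R = 0.0005828 m²/day.
v_R·t = 0.01562 × 851 = 13.29262 m; 2√(D_R t) = 1.408 m; argument = (13.2 − 13.29262)/1.408 = -0.06578.
C = C₀ × ½·erfc(-0.06578) = 421 × 0.5371 = 226 mg/L.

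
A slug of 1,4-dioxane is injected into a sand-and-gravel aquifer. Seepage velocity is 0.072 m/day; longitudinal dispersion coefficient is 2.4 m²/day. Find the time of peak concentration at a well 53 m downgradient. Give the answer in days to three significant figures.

For the 1D instantaneous-source solution, setting ∂C/∂t = 0 at fixed x gives v²t² + 2Dt − x² = 0, so t = (√(D² + v²x²) − D)/v².
√(D² + v²x²) = √(2.4² + 0.072² × 53²) = 4.508; v² = 0.005184.
t = (4.508 − 2.4)/0.005184 = 407 days (vs. the pure-advection estimate x/v = 736 d).

407 days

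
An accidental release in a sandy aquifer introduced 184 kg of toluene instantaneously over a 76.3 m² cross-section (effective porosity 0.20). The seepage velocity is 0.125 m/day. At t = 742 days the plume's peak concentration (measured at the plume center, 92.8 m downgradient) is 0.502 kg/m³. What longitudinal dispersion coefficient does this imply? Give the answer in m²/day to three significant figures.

At the plume center C_max = M/(n_e·A·√(4πDt)), so D = M²/(4πt·(n_e·A·C_max)²).
n_e·A·C_max = 0.20 × 76.3 × 0.502 = 7.661 kg/m.
D = 184²/(4π × 742 × 7.661²) = 0.0619 m²/day.

0.0619 m²/day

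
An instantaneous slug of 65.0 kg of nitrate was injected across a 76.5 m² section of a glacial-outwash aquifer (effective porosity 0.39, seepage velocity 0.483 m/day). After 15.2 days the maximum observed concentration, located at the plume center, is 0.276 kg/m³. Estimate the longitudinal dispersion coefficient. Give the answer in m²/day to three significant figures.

At the plume center C_max = M/(n_e·A·√(4πDt)), so D = M²/(4πt·(n_e·A·C_max)²).
n_e·A·C_max = 0.39 × 76.5 × 0.276 = 8.234 kg/m.
D = 65.0²/(4π × 15.2 × 8.234²) = 0.326 m²/day.

0.326 m²/day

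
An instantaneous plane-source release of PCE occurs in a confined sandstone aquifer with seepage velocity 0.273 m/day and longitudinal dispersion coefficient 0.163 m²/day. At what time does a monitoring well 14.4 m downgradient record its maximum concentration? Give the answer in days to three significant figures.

For the 1D instantaneous-source solution, setting ∂C/∂t = 0 at fixed x gives v²t² + 2Dt − x² = 0, so t = (√(D² + v²x²) − D)/v².
√(D² + v²x²) = √(0.163² + 0.273² × 14.4²) = 3.935; v² = 0.074529.
t = (3.935 − 0.163)/0.074529 = 50.6 days (vs. the pure-advection estimate x/v = 52.7 d).

50.6 days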